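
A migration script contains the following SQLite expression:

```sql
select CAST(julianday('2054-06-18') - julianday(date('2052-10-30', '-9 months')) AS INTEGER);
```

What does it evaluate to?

870

Adding -9 months to 2052-10-30 gives 2052-01-30.
1 day remains in January 2052 after the 30th (31 − 30).
Full months from February 2052 through May 2054 contribute their day counts.
Then 18 days into June 2054.
Total: 1 + 29 + 31 + 30 + 31 + 30 + 31 + 31 + 30 + 31 + 30 + 31 + 31 + 28 + 31 + 30 + 31 + 30 + 31 + 31 + 30 + 31 + 30 + 31 + 31 + 28 + 31 + 30 + 31 + 18 = 870.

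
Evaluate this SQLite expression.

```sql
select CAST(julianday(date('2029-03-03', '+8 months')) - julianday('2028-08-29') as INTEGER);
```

Adding +8 months to 2029-03-03 gives 2029-11-03.
2 days remain in August 2028 after the 29th (31 − 29).
Full months from September 2028 through October 2029 contribute their day counts.
Then 3 days into November 2029.
Total: 2 + 30 + 31 + 30 + 31 + 31 + 28 + 31 + 30 + 31 + 30 + 31 + 31 + 30 + 31 + 3 = 431.

431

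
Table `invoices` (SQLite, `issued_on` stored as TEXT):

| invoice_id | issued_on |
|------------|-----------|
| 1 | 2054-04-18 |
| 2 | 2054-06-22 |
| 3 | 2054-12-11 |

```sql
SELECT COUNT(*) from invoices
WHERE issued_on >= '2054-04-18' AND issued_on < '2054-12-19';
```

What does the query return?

3

Rows in [2054-04-18, 2054-12-19): 2054-04-18, 2054-06-22, 2054-12-11 → 3 rows.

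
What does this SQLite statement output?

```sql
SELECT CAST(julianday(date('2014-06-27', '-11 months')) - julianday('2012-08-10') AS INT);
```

Adding -11 months to 2014-06-27 gives 2013-07-27.
21 days remain in August 2012 after the 10th (31 − 10).
Full months from September 2012 through June 2013 contribute their day counts.
Then 27 days into July 2013.
Total: 21 + 30 + 31 + 30 + 31 + 31 + 28 + 31 + 30 + 31 + 30 + 27 = 351.

351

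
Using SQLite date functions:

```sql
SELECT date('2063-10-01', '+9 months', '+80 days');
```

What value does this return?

Adding +9 months to 2063-10-01 gives 2064-07-01.
Applying '+80 days' to 2064-07-01: counting 80 days forward gives 2064-09-19.

2064-09-19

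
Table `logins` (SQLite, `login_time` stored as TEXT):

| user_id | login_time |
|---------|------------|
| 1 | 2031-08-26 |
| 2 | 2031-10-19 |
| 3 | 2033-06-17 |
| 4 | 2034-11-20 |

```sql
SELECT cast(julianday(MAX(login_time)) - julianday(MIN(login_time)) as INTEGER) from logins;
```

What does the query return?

1182

MIN = 2031-08-26, MAX = 2034-11-20.
5 days remain in August 2031 after the 26th (31 − 26).
Full months from September 2031 through October 2034 contribute their day counts.
Then 20 days into November 2034.
Total: 5 + 30 + 31 + 30 + 31 + 31 + 29 + 31 + 30 + 31 + 30 + 31 + 31 + 30 + 31 + 30 + 31 + 31 + 28 + 31 + 30 + 31 + 30 + 31 + 31 + 30 + 31 + 30 + 31 + 31 + 28 + 31 + 30 + 31 + 30 + 31 + 31 + 30 + 31 + 20 = 1182.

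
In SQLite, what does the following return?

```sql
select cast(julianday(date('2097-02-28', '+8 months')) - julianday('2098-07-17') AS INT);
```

-262

Adding +8 months to 2097-02-28 gives 2097-10-28.
3 days remain in October 2097 after the 28th (31 − 28).
Full months from November 2097 through June 2098 contribute their day counts.
Then 17 days into July 2098.
Total: 3 + 30 + 31 + 31 + 28 + 31 + 30 + 31 + 30 + 17 = 262.
The subtraction is earlier − later, so the result is −262 → -262.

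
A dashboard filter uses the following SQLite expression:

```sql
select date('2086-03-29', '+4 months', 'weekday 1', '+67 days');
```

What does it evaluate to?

2086-10-04

Adding +4 months to 2086-03-29 gives 2086-07-29.
`weekday 1` advances to the next Monday; 2086-07-29 is already a Monday, so it stays at 2086-07-29.
Applying '+67 days' to 2086-07-29: counting 67 days forward gives 2086-10-04.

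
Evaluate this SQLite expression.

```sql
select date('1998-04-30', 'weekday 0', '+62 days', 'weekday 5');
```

`weekday 0` advances to the next Sunday; 1998-04-30 is a Thursday, so it moves forward to 1998-05-03.
Applying '+62 days' to 1998-05-03: counting 62 days forward gives 1998-07-04.
`weekday 5` advances to the next Friday; 1998-07-04 is a Saturday, so it moves forward to 1998-07-10.

1998-07-10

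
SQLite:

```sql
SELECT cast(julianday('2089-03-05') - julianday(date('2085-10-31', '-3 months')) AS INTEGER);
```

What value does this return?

1313

Adding -3 months to 2085-10-31 gives 2085-07-31.
0 days remain in July 2085 after the 31st (31 − 31).
Full months from August 2085 through February 2089 contribute their day counts.
Then 5 days into March 2089.
Total: 0 + 31 + 30 + 31 + 30 + 31 + 31 + 28 + 31 + 30 + 31 + 30 + 31 + 31 + 30 + 31 + 30 + 31 + 31 + 28 + 31 + 30 + 31 + 30 + 31 + 31 + 30 + 31 + 30 + 31 + 31 + 29 + 31 + 30 + 31 + 30 + 31 + 31 + 30 + 31 + 30 + 31 + 31 + 28 + 5 = 1313.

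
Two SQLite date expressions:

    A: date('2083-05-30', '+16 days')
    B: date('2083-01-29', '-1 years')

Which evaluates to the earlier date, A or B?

A = 2083-06-15.
B = 2082-01-29.
B is earlier.

B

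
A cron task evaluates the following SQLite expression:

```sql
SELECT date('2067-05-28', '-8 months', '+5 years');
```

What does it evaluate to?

Adding -8 months to 2067-05-28 gives 2066-09-28.
Adding +5 years to 2066-09-28 gives 2071-09-28.

2071-09-28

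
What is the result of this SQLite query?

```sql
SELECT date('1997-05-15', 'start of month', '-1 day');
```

`start of month` rewinds 1997-05-15 to 1997-05-01.
Going back 1 day from 1997-05-01 reaches 1997-04-30 (last day of April, 30 days).

1997-04-30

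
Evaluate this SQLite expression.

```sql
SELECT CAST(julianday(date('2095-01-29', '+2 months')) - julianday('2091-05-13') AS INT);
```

1416

Adding +2 months to 2095-01-29 gives 2095-03-29.
18 days remain in May 2091 after the 13th (31 − 13).
Full months from June 2091 through February 2095 contribute their day counts.
Then 29 days into March 2095.
Total: 18 + 30 + 31 + 31 + 30 + 31 + 30 + 31 + 31 + 29 + 31 + 30 + 31 + 30 + 31 + 31 + 30 + 31 + 30 + 31 + 31 + 28 + 31 + 30 + 31 + 30 + 31 + 31 + 30 + 31 + 30 + 31 + 31 + 28 + 31 + 30 + 31 + 30 + 31 + 31 + 30 + 31 + 30 + 31 + 31 + 28 + 29 = 1416.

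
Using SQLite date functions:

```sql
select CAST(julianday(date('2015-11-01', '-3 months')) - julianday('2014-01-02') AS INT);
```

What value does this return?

576

Adding -3 months to 2015-11-01 gives 2015-08-01.
29 days remain in January 2014 after the 2nd (31 − 2).
Full months from February 2014 through July 2015 contribute their day counts.
Then 1 day into August 2015.
Total: 29 + 28 + 31 + 30 + 31 + 30 + 31 + 31 + 30 + 31 + 30 + 31 + 31 + 28 + 31 + 30 + 31 + 30 + 31 + 1 = 576.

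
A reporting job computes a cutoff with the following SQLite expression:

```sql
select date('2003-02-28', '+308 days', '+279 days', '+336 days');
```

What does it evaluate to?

Applying '+308 days' to 2003-02-28: counting 308 days forward gives 2004-01-02.
Applying '+279 days' to 2004-01-02: counting 279 days forward gives 2004-10-07.
Applying '+336 days' to 2004-10-07: counting 336 days forward gives 2005-09-08.

2005-09-08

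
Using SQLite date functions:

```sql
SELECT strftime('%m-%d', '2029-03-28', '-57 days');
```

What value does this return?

01-30

First apply '-57 days': 2029-03-28 → 2029-01-30.
`%m-%d` extracts the month-day: 01-30.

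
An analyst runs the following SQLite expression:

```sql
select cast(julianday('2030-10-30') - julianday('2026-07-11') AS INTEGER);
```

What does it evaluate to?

1572

20 days remain in July 2026 after the 11th (31 − 11).
Full months from August 2026 through September 2030 contribute their day counts.
Then 30 days into October 2030.
Total: 20 + 31 + 30 + 31 + 30 + 31 + 31 + 28 + 31 + 30 + 31 + 30 + 31 + 31 + 30 + 31 + 30 + 31 + 31 + 29 + 31 + 30 + 31 + 30 + 31 + 31 + 30 + 31 + 30 + 31 + 31 + 28 + 31 + 30 + 31 + 30 + 31 + 31 + 30 + 31 + 30 + 31 + 31 + 28 + 31 + 30 + 31 + 30 + 31 + 31 + 30 + 30 = 1572.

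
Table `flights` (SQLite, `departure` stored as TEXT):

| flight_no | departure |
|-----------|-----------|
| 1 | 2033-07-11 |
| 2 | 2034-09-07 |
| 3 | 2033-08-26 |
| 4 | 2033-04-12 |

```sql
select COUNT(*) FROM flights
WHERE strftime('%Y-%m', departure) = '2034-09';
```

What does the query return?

1

Rows with year-month 2034-09: 2034-09-07 → 1.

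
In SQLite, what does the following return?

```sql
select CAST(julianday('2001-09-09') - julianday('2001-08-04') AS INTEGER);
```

27 days remain in August 2001 after the 4th (31 − 4).
Then 9 days into September 2001.
Total: 27 + 9 = 36.

36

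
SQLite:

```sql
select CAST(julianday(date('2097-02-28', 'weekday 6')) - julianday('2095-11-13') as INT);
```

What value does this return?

475

`weekday 6` advances to the next Saturday; 2097-02-28 is a Thursday, so it moves forward to 2097-03-02.
17 days remain in November 2095 after the 13th (30 − 13).
Full months from December 2095 through February 2097 contribute their day counts.
Then 2 days into March 2097.
Total: 17 + 31 + 31 + 29 + 31 + 30 + 31 + 30 + 31 + 31 + 30 + 31 + 30 + 31 + 31 + 28 + 2 = 475.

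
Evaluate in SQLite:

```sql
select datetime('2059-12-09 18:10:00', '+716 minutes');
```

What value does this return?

2059-12-10 06:06:00

716 minutes = 11h 56m; +716 minutes from 2059-12-09 18:10:00 is 2059-12-10 06:06:00 (crosses midnight).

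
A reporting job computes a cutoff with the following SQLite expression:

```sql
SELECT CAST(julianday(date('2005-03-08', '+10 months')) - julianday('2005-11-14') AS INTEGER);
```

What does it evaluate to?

Adding +10 months to 2005-03-08 gives 2006-01-08.
16 days remain in November 2005 after the 14th (30 − 14).
December 2005: 31 days.
Then 8 days into January 2006.
Total: 16 + 31 + 8 = 55.

55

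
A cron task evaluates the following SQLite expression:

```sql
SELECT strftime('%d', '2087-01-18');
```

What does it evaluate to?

18

`%d` extracts the 2-digit day of month: 18.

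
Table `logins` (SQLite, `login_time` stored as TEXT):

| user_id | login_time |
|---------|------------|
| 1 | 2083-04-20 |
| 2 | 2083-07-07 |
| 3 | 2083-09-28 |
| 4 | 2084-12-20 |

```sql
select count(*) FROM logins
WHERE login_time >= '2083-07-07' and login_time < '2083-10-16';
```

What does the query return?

2

Rows in [2083-07-07, 2083-10-16): 2083-07-07, 2083-09-28 → 2 rows.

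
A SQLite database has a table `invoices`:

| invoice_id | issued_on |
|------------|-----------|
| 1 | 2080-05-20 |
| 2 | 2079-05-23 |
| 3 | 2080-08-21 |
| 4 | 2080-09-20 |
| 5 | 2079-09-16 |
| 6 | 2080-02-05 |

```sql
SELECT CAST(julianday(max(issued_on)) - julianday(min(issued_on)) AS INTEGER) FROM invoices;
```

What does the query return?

486

MIN = 2079-05-23, MAX = 2080-09-20.
8 days remain in May 2079 after the 23rd (31 − 23).
Full months from June 2079 through August 2080 contribute their day counts.
Then 20 days into September 2080.
Total: 8 + 30 + 31 + 31 + 30 + 31 + 30 + 31 + 31 + 29 + 31 + 30 + 31 + 30 + 31 + 31 + 20 = 486.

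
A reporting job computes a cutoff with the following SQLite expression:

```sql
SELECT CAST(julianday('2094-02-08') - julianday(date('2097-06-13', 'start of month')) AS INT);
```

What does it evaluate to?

`start of month` rewinds 2097-06-13 to 2097-06-01.
20 days remain in February 2094 after the 8th (28 − 8).
Full months from March 2094 through May 2097 contribute their day counts.
Then 1 day into June 2097.
Total: 20 + 31 + 30 + 31 + 30 + 31 + 31 + 30 + 31 + 30 + 31 + 31 + 28 + 31 + 30 + 31 + 30 + 31 + 31 + 30 + 31 + 30 + 31 + 31 + 29 + 31 + 30 + 31 + 30 + 31 + 31 + 30 + 31 + 30 + 31 + 31 + 28 + 31 + 30 + 31 + 1 = 1209.
The subtraction is earlier − later, so the result is −1209 → -1209.

-1209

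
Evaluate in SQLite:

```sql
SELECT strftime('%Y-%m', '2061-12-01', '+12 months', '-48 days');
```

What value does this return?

2062-10

First apply '+12 months', '-48 days': 2061-12-01 → 2062-10-14.
`%Y-%m` extracts the year-month: 2062-10.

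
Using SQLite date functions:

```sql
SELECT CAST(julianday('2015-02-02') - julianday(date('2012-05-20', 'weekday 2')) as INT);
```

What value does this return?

`weekday 2` advances to the next Tuesday; 2012-05-20 is a Sunday, so it moves forward to 2012-05-22.
9 days remain in May 2012 after the 22nd (31 − 22).
Full months from June 2012 through January 2015 contribute their day counts.
Then 2 days into February 2015.
Total: 9 + 30 + 31 + 31 + 30 + 31 + 30 + 31 + 31 + 28 + 31 + 30 + 31 + 30 + 31 + 31 + 30 + 31 + 30 + 31 + 31 + 28 + 31 + 30 + 31 + 30 + 31 + 31 + 30 + 31 + 30 + 31 + 31 + 2 = 986.

986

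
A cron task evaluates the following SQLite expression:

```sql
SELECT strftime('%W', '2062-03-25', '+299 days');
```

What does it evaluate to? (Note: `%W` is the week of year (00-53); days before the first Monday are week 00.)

First apply '+299 days': 2062-03-25 → 2063-01-18.
2063-01-18 is a Thursday. SQLite's %W counts Mondays since the year started; the result is 03.

03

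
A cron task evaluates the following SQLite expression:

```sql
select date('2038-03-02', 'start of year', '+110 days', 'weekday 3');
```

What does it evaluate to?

`start of year` rewinds 2038-03-02 to 2038-01-01.
Applying '+110 days' to 2038-01-01: counting 110 days forward gives 2038-04-21.
`weekday 3` advances to the next Wednesday; 2038-04-21 is already a Wednesday, so it stays at 2038-04-21.

2038-04-21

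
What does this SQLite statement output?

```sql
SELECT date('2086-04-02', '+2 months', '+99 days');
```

2086-09-09

Adding +2 months to 2086-04-02 gives 2086-06-02.
Applying '+99 days' to 2086-06-02: counting 99 days forward gives 2086-09-09.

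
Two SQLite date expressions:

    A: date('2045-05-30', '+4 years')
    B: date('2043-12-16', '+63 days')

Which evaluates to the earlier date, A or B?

A = 2049-05-30.
B = 2044-02-17.
B is earlier.

B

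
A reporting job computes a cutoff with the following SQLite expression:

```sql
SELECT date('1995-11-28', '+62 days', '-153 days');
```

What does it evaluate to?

Applying '+62 days' to 1995-11-28: counting 62 days forward gives 1996-01-29.
Applying '-153 days' to 1996-01-29: counting 153 days back gives 1995-08-29.

1995-08-29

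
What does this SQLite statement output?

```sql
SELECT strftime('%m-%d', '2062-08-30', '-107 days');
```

First apply '-107 days': 2062-08-30 → 2062-05-15.
`%m-%d` extracts the month-day: 05-15.

05-15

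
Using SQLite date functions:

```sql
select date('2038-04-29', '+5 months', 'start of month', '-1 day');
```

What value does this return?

Adding +5 months to 2038-04-29 gives 2038-09-29.
`start of month` rewinds 2038-09-29 to 2038-09-01.
Going back 1 day from 2038-09-01 reaches 2038-08-31 (last day of August, 31 days).

2038-08-31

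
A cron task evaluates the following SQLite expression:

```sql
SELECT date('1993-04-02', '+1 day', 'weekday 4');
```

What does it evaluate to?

1993-04-08

Advancing 1 more day within April lands on 1993-04-03.
`weekday 4` advances to the next Thursday; 1993-04-03 is a Saturday, so it moves forward to 1993-04-08.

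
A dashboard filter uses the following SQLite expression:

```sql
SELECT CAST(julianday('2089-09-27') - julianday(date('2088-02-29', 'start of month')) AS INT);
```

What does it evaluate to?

604

`start of month` rewinds 2088-02-29 to 2088-02-01.
28 days remain in February 2088 after the 1st (29 − 1).
Full months from March 2088 through August 2089 contribute their day counts.
Then 27 days into September 2089.
Total: 28 + 31 + 30 + 31 + 30 + 31 + 31 + 30 + 31 + 30 + 31 + 31 + 28 + 31 + 30 + 31 + 30 + 31 + 31 + 27 = 604.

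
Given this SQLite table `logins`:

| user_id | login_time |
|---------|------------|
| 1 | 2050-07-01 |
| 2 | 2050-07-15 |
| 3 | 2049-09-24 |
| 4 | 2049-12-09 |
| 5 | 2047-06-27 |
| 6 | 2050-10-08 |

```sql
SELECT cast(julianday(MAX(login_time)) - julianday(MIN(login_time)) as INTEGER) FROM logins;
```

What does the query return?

1199

MIN = 2047-06-27, MAX = 2050-10-08.
3 days remain in June 2047 after the 27th (30 − 27).
Full months from July 2047 through September 2050 contribute their day counts.
Then 8 days into October 2050.
Total: 3 + 31 + 31 + 30 + 31 + 30 + 31 + 31 + 29 + 31 + 30 + 31 + 30 + 31 + 31 + 30 + 31 + 30 + 31 + 31 + 28 + 31 + 30 + 31 + 30 + 31 + 31 + 30 + 31 + 30 + 31 + 31 + 28 + 31 + 30 + 31 + 30 + 31 + 31 + 30 + 8 = 1199.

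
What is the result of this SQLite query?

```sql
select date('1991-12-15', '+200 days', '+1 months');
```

Applying '+200 days' to 1991-12-15: counting 200 days forward gives 1992-07-02.
Adding +1 month to 1992-07-02 gives 1992-08-02.

1992-08-02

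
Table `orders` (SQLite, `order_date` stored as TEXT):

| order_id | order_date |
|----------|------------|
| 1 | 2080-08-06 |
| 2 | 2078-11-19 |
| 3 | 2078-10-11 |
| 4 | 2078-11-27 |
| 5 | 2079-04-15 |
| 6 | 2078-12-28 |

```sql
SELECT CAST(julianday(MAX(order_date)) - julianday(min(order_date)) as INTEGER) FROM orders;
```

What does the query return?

665

MIN = 2078-10-11, MAX = 2080-08-06.
20 days remain in October 2078 after the 11th (31 − 11).
Full months from November 2078 through July 2080 contribute their day counts.
Then 6 days into August 2080.
Total: 20 + 30 + 31 + 31 + 28 + 31 + 30 + 31 + 30 + 31 + 31 + 30 + 31 + 30 + 31 + 31 + 29 + 31 + 30 + 31 + 30 + 31 + 6 = 665.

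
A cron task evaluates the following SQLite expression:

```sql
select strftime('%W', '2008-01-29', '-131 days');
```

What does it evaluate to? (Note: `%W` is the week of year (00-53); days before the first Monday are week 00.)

First apply '-131 days': 2008-01-29 → 2007-09-20.
2007-09-20 is a Thursday. SQLite's %W counts Mondays since the year started; the result is 38.

38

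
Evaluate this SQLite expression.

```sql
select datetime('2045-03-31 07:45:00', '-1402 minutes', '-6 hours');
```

1402 minutes = 23h 22m; -1402 minutes from 2045-03-31 07:45:00 is 2045-03-30 08:23:00 (crosses midnight).
-6 hours from 2045-03-30 08:23:00 is 2045-03-30 02:23:00.

2045-03-30 02:23:00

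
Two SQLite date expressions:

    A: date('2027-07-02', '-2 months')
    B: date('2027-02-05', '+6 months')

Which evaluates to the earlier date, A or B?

A = 2027-05-02.
B = 2027-08-05.
A is earlier.

A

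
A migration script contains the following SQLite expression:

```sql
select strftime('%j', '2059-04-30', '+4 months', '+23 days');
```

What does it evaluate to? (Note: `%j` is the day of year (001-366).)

265

First apply '+4 months', '+23 days': 2059-04-30 → 2059-09-22.
Day-of-year for 2059-09-22: days since 2059-01-01 inclusive = 265, zero-padded to 265.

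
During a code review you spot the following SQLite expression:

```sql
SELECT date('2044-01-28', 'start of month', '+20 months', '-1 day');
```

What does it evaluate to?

2045-08-31

`start of month` rewinds 2044-01-28 to 2044-01-01.
Adding +20 months to 2044-01-01 gives 2045-09-01.
Going back 1 day from 2045-09-01 reaches 2045-08-31 (last day of August, 31 days).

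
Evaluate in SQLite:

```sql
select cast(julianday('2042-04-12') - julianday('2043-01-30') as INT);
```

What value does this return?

-293

18 days remain in April 2042 after the 12th (30 − 12).
Full months from May 2042 through December 2042 contribute their day counts.
Then 30 days into January 2043.
Total: 18 + 31 + 30 + 31 + 31 + 30 + 31 + 30 + 31 + 30 = 293.
The subtraction is earlier − later, so the result is −293 → -293.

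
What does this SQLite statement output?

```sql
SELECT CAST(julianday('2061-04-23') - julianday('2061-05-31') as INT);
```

-38

7 days remain in April 2061 after the 23rd (30 − 23).
Then 31 days into May 2061.
Total: 7 + 31 = 38.
The subtraction is earlier − later, so the result is −38 → -38.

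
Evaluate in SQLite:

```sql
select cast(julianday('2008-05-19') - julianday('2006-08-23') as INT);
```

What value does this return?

8 days remain in August 2006 after the 23rd (31 − 23).
Full months from September 2006 through April 2008 contribute their day counts.
Then 19 days into May 2008.
Total: 8 + 30 + 31 + 30 + 31 + 31 + 28 + 31 + 30 + 31 + 30 + 31 + 31 + 30 + 31 + 30 + 31 + 31 + 29 + 31 + 30 + 19 = 635.

635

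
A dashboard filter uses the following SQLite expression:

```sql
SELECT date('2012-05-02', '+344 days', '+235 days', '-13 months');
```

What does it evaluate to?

2012-11-02

Applying '+344 days' to 2012-05-02: counting 344 days forward gives 2013-04-11.
Applying '+235 days' to 2013-04-11: counting 235 days forward gives 2013-12-02.
Adding -13 months to 2013-12-02 gives 2012-11-02.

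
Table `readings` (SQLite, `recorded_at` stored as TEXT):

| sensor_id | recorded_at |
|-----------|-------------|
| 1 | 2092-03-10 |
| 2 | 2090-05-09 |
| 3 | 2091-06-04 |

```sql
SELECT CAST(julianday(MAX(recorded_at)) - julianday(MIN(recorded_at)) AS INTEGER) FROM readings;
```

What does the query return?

MIN = 2090-05-09, MAX = 2092-03-10.
22 days remain in May 2090 after the 9th (31 − 9).
Full months from June 2090 through February 2092 contribute their day counts.
Then 10 days into March 2092.
Total: 22 + 30 + 31 + 31 + 30 + 31 + 30 + 31 + 31 + 28 + 31 + 30 + 31 + 30 + 31 + 31 + 30 + 31 + 30 + 31 + 31 + 29 + 10 = 671.

671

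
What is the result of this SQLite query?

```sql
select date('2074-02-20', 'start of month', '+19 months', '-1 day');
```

`start of month` rewinds 2074-02-20 to 2074-02-01.
Adding +19 months to 2074-02-01 gives 2075-09-01.
Going back 1 day from 2075-09-01 reaches 2075-08-31 (last day of August, 31 days).

2075-08-31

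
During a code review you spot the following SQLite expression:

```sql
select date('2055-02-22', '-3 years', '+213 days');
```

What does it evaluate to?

Adding -3 years to 2055-02-22 gives 2052-02-22.
Applying '+213 days' to 2052-02-22: counting 213 days forward gives 2052-09-22.

2052-09-22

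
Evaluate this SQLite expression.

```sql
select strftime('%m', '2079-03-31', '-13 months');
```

First apply '-13 months': 2079-03-31 → 2078-03-03.
`%m` extracts the 2-digit month (01-12): 03.

03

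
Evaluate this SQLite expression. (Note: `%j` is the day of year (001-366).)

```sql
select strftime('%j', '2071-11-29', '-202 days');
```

First apply '-202 days': 2071-11-29 → 2071-05-11.
Day-of-year for 2071-05-11: days since 2071-01-01 inclusive = 131, zero-padded to 131.

131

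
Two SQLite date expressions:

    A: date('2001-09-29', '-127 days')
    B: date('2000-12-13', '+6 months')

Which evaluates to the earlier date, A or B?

A = 2001-05-25.
B = 2001-06-13.
A is earlier.

A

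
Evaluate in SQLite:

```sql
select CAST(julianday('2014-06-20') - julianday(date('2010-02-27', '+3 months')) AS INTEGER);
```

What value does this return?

1485

Adding +3 months to 2010-02-27 gives 2010-05-27.
4 days remain in May 2010 after the 27th (31 − 27).
Full months from June 2010 through May 2014 contribute their day counts.
Then 20 days into June 2014.
Total: 4 + 30 + 31 + 31 + 30 + 31 + 30 + 31 + 31 + 28 + 31 + 30 + 31 + 30 + 31 + 31 + 30 + 31 + 30 + 31 + 31 + 29 + 31 + 30 + 31 + 30 + 31 + 31 + 30 + 31 + 30 + 31 + 31 + 28 + 31 + 30 + 31 + 30 + 31 + 31 + 30 + 31 + 30 + 31 + 31 + 28 + 31 + 30 + 31 + 20 = 1485.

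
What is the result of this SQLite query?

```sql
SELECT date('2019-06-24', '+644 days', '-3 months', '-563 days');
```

Applying '+644 days' to 2019-06-24: counting 644 days forward gives 2021-03-29.
Adding -3 months to 2021-03-29 gives 2020-12-29.
Applying '-563 days' to 2020-12-29: counting 563 days back gives 2019-06-15.

2019-06-15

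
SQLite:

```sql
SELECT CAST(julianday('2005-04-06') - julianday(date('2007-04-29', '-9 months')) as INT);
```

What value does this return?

Adding -9 months to 2007-04-29 gives 2006-07-29.
24 days remain in April 2005 after the 6th (30 − 6).
Full months from May 2005 through June 2006 contribute their day counts.
Then 29 days into July 2006.
Total: 24 + 31 + 30 + 31 + 31 + 30 + 31 + 30 + 31 + 31 + 28 + 31 + 30 + 31 + 30 + 29 = 479.
The subtraction is earlier − later, so the result is −479 → -479.

-479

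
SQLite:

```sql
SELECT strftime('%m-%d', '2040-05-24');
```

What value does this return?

`%m-%d` extracts the month-day: 05-24.

05-24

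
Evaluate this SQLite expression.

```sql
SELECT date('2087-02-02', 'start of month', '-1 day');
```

2087-01-31

`start of month` rewinds 2087-02-02 to 2087-02-01.
Going back 1 day from 2087-02-01 reaches 2087-01-31 (last day of January, 31 days).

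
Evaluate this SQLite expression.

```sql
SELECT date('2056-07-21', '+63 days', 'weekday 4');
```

2056-09-28

Applying '+63 days' to 2056-07-21: counting 63 days forward gives 2056-09-22.
`weekday 4` advances to the next Thursday; 2056-09-22 is a Friday, so it moves forward to 2056-09-28.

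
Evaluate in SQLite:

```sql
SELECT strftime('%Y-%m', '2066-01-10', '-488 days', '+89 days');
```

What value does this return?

First apply '-488 days', '+89 days': 2066-01-10 → 2064-12-07.
`%Y-%m` extracts the year-month: 2064-12.

2064-12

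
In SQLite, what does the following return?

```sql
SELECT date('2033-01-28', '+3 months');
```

Adding +3 months to 2033-01-28 gives 2033-04-28.

2033-04-28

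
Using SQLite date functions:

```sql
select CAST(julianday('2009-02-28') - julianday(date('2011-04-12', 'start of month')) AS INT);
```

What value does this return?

-762

`start of month` rewinds 2011-04-12 to 2011-04-01.
0 days remain in February 2009 after the 28th (28 − 28).
Full months from March 2009 through March 2011 contribute their day counts.
Then 1 day into April 2011.
Total: 0 + 31 + 30 + 31 + 30 + 31 + 31 + 30 + 31 + 30 + 31 + 31 + 28 + 31 + 30 + 31 + 30 + 31 + 31 + 30 + 31 + 30 + 31 + 31 + 28 + 31 + 1 = 762.
The subtraction is earlier − later, so the result is −762 → -762.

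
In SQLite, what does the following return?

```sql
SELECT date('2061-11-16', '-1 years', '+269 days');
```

Adding -1 year to 2061-11-16 gives 2060-11-16.
Applying '+269 days' to 2060-11-16: counting 269 days forward gives 2061-08-12.

2061-08-12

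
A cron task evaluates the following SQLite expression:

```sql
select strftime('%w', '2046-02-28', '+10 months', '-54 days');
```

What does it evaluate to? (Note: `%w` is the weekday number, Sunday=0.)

0

First apply '+10 months', '-54 days': 2046-02-28 → 2046-11-04.
2046-11-04 is a Sunday; with Sunday=0 that is 0.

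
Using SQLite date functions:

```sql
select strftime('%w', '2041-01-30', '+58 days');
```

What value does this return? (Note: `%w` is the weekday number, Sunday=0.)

5

First apply '+58 days': 2041-01-30 → 2041-03-29.
2041-03-29 is a Friday; with Sunday=0 that is 5.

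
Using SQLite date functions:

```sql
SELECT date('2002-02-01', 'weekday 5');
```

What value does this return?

2002-02-01

`weekday 5` advances to the next Friday; 2002-02-01 is already a Friday, so it stays at 2002-02-01.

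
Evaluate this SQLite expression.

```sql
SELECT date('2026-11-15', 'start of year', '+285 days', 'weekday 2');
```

2026-10-13

`start of year` rewinds 2026-11-15 to 2026-01-01.
Applying '+285 days' to 2026-01-01: counting 285 days forward gives 2026-10-13.
`weekday 2` advances to the next Tuesday; 2026-10-13 is already a Tuesday, so it stays at 2026-10-13.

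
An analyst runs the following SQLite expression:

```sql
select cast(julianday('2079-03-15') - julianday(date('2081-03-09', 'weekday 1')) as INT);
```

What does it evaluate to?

`weekday 1` advances to the next Monday; 2081-03-09 is a Sunday, so it moves forward to 2081-03-10.
16 days remain in March 2079 after the 15th (31 − 15).
Full months from April 2079 through February 2081 contribute their day counts.
Then 10 days into March 2081.
Total: 16 + 30 + 31 + 30 + 31 + 31 + 30 + 31 + 30 + 31 + 31 + 29 + 31 + 30 + 31 + 30 + 31 + 31 + 30 + 31 + 30 + 31 + 31 + 28 + 10 = 726.
The subtraction is earlier − later, so the result is −726 → -726.

-726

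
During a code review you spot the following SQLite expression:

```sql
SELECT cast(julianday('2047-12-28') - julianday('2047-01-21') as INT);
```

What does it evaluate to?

10 days remain in January 2047 after the 21st (31 − 21).
Full months from February 2047 through November 2047 contribute their day counts.
Then 28 days into December 2047.
Total: 10 + 28 + 31 + 30 + 31 + 30 + 31 + 31 + 30 + 31 + 30 + 28 = 341.

341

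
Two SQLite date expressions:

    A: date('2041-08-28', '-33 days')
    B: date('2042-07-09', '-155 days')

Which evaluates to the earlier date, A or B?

A

A = 2041-07-26.
B = 2042-02-04.
A is earlier.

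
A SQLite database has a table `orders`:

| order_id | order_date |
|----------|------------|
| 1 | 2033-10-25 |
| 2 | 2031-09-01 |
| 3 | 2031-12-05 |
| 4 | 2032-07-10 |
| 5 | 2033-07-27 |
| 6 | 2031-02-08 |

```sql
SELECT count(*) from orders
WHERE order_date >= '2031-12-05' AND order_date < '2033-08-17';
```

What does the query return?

3

Rows in [2031-12-05, 2033-08-17): 2031-12-05, 2032-07-10, 2033-07-27 → 3 rows.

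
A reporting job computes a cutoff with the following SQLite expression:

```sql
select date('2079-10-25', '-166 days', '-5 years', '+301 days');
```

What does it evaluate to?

2075-03-09

Applying '-166 days' to 2079-10-25: counting 166 days back gives 2079-05-12.
Adding -5 years to 2079-05-12 gives 2074-05-12.
Applying '+301 days' to 2074-05-12: counting 301 days forward gives 2075-03-09.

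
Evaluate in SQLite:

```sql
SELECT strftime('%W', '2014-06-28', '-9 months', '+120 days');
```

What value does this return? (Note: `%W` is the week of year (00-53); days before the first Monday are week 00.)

First apply '-9 months', '+120 days': 2014-06-28 → 2014-01-26.
2014-01-26 is a Sunday. SQLite's %W counts Mondays since the year started; the result is 03.

03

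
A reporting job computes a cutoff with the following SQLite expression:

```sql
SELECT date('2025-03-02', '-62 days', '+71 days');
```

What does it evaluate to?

Applying '-62 days' to 2025-03-02: counting 62 days back gives 2024-12-30.
Applying '+71 days' to 2024-12-30: counting 71 days forward gives 2025-03-11.

2025-03-11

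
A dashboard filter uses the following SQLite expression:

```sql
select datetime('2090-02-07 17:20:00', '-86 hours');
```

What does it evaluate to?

-86 hours from 2090-02-07 17:20:00 is 2090-02-04 03:20:00 (crosses midnight).

2090-02-04 03:20:00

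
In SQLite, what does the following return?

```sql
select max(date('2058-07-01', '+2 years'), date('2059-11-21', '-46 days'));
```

date('2058-07-01', '+2 years') → 2060-07-01.
date('2059-11-21', '-46 days') → 2059-10-06.
Later of the two is 2060-07-01.

2060-07-01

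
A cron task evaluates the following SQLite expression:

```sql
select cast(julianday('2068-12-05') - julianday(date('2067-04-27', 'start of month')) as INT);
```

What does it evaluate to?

`start of month` rewinds 2067-04-27 to 2067-04-01.
29 days remain in April 2067 after the 1st (30 − 1).
Full months from May 2067 through November 2068 contribute their day counts.
Then 5 days into December 2068.
Total: 29 + 31 + 30 + 31 + 31 + 30 + 31 + 30 + 31 + 31 + 29 + 31 + 30 + 31 + 30 + 31 + 31 + 30 + 31 + 30 + 5 = 614.

614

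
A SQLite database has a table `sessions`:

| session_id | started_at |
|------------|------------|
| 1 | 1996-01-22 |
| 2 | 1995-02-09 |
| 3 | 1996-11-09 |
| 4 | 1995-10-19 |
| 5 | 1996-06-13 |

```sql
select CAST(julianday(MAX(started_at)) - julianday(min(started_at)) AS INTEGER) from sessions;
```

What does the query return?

639

MIN = 1995-02-09, MAX = 1996-11-09.
19 days remain in February 1995 after the 9th (28 − 9).
Full months from March 1995 through October 1996 contribute their day counts.
Then 9 days into November 1996.
Total: 19 + 31 + 30 + 31 + 30 + 31 + 31 + 30 + 31 + 30 + 31 + 31 + 29 + 31 + 30 + 31 + 30 + 31 + 31 + 30 + 31 + 9 = 639.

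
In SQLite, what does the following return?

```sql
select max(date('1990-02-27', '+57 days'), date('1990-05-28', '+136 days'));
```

1990-10-11

date('1990-02-27', '+57 days') → 1990-04-25.
date('1990-05-28', '+136 days') → 1990-10-11.
Later of the two is 1990-10-11.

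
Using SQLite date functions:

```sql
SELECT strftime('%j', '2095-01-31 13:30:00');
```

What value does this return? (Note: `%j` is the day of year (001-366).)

Day-of-year for 2095-01-31: days since 2095-01-01 inclusive = 31, zero-padded to 031.

031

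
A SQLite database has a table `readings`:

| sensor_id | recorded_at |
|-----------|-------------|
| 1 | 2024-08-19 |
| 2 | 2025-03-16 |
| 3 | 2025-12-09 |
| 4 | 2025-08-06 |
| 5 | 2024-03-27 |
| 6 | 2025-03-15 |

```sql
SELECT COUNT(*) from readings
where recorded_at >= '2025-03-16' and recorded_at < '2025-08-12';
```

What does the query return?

2

Rows in [2025-03-16, 2025-08-12): 2025-03-16, 2025-08-06 → 2 rows.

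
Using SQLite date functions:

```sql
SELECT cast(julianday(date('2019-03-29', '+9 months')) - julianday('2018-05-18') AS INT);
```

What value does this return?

590

Adding +9 months to 2019-03-29 gives 2019-12-29.
13 days remain in May 2018 after the 18th (31 − 18).
Full months from June 2018 through November 2019 contribute their day counts.
Then 29 days into December 2019.
Total: 13 + 30 + 31 + 31 + 30 + 31 + 30 + 31 + 31 + 28 + 31 + 30 + 31 + 30 + 31 + 31 + 30 + 31 + 30 + 29 = 590.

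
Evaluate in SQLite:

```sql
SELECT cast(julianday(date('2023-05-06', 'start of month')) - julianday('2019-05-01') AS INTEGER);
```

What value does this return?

`start of month` rewinds 2023-05-06 to 2023-05-01.
30 days remain in May 2019 after the 1st (31 − 1).
Full months from June 2019 through April 2023 contribute their day counts.
Then 1 day into May 2023.
Total: 30 + 30 + 31 + 31 + 30 + 31 + 30 + 31 + 31 + 29 + 31 + 30 + 31 + 30 + 31 + 31 + 30 + 31 + 30 + 31 + 31 + 28 + 31 + 30 + 31 + 30 + 31 + 31 + 30 + 31 + 30 + 31 + 31 + 28 + 31 + 30 + 31 + 30 + 31 + 31 + 30 + 31 + 30 + 31 + 31 + 28 + 31 + 30 + 1 = 1461.

1461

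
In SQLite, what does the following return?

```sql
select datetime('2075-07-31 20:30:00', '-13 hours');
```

-13 hours from 2075-07-31 20:30:00 is 2075-07-31 07:30:00.

2075-07-31 07:30:00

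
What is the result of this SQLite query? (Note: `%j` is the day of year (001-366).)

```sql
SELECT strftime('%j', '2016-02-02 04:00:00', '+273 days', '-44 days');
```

First apply '+273 days', '-44 days': 2016-02-02 04:00:00 → 2016-09-18 04:00:00.
Day-of-year for 2016-09-18: days since 2016-01-01 inclusive = 262, zero-padded to 262.

262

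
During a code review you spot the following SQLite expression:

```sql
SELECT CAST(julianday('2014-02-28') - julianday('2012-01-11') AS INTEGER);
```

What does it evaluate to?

20 days remain in January 2012 after the 11th (31 − 11).
Full months from February 2012 through January 2014 contribute their day counts.
Then 28 days into February 2014.
Total: 20 + 29 + 31 + 30 + 31 + 30 + 31 + 31 + 30 + 31 + 30 + 31 + 31 + 28 + 31 + 30 + 31 + 30 + 31 + 31 + 30 + 31 + 30 + 31 + 31 + 28 = 779.

779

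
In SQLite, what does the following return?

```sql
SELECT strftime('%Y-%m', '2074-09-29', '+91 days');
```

First apply '+91 days': 2074-09-29 → 2074-12-29.
`%Y-%m` extracts the year-month: 2074-12.

2074-12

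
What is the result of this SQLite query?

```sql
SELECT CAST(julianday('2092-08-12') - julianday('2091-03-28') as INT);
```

503

3 days remain in March 2091 after the 28th (31 − 28).
Full months from April 2091 through July 2092 contribute their day counts.
Then 12 days into August 2092.
Total: 3 + 30 + 31 + 30 + 31 + 31 + 30 + 31 + 30 + 31 + 31 + 29 + 31 + 30 + 31 + 30 + 31 + 12 = 503.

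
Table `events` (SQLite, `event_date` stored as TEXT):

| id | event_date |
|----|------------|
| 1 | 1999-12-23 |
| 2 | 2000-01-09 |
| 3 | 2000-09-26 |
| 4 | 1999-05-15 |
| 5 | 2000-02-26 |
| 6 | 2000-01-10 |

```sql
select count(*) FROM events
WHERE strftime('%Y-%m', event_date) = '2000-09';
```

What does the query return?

1

Rows with year-month 2000-09: 2000-09-26 → 1.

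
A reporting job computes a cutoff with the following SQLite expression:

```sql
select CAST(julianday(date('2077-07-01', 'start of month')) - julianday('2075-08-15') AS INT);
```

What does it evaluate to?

686

`start of month` rewinds 2077-07-01 to 2077-07-01.
16 days remain in August 2075 after the 15th (31 − 15).
Full months from September 2075 through June 2077 contribute their day counts.
Then 1 day into July 2077.
Total: 16 + 30 + 31 + 30 + 31 + 31 + 29 + 31 + 30 + 31 + 30 + 31 + 31 + 30 + 31 + 30 + 31 + 31 + 28 + 31 + 30 + 31 + 30 + 1 = 686.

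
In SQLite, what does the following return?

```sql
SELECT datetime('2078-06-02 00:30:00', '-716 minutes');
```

2078-06-01 12:34:00

716 minutes = 11h 56m; -716 minutes from 2078-06-02 00:30:00 is 2078-06-01 12:34:00 (crosses midnight).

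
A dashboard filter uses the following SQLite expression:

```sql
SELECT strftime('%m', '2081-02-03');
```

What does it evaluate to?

`%m` extracts the 2-digit month (01-12): 02.

02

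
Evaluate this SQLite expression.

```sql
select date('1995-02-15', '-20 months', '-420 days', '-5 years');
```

1987-04-21

Adding -20 months to 1995-02-15 gives 1993-06-15.
Applying '-420 days' to 1993-06-15: counting 420 days back gives 1992-04-21.
Adding -5 years to 1992-04-21 gives 1987-04-21.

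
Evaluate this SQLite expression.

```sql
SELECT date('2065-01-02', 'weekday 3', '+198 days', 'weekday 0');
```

`weekday 3` advances to the next Wednesday; 2065-01-02 is a Friday, so it moves forward to 2065-01-07.
Applying '+198 days' to 2065-01-07: counting 198 days forward gives 2065-07-24.
`weekday 0` advances to the next Sunday; 2065-07-24 is a Friday, so it moves forward to 2065-07-26.

2065-07-26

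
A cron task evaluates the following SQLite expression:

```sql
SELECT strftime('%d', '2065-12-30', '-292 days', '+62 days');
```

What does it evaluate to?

14

First apply '-292 days', '+62 days': 2065-12-30 → 2065-05-14.
`%d` extracts the 2-digit day of month: 14.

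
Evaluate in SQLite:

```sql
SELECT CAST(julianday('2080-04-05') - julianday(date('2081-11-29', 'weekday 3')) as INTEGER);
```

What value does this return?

-607

`weekday 3` advances to the next Wednesday; 2081-11-29 is a Saturday, so it moves forward to 2081-12-03.
25 days remain in April 2080 after the 5th (30 − 5).
Full months from May 2080 through November 2081 contribute their day counts.
Then 3 days into December 2081.
Total: 25 + 31 + 30 + 31 + 31 + 30 + 31 + 30 + 31 + 31 + 28 + 31 + 30 + 31 + 30 + 31 + 31 + 30 + 31 + 30 + 3 = 607.
The subtraction is earlier − later, so the result is −607 → -607.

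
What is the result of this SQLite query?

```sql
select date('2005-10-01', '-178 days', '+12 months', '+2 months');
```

Applying '-178 days' to 2005-10-01: counting 178 days back gives 2005-04-06.
Adding +12 months to 2005-04-06 gives 2006-04-06.
Adding +2 months to 2006-04-06 gives 2006-06-06.

2006-06-06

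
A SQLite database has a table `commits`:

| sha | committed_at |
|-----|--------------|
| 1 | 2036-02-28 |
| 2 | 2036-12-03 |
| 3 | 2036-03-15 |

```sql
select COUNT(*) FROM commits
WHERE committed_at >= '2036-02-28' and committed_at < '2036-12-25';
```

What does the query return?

3

Rows in [2036-02-28, 2036-12-25): 2036-02-28, 2036-12-03, 2036-03-15 → 3 rows.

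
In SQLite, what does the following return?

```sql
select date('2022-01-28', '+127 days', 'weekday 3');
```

2022-06-08

Applying '+127 days' to 2022-01-28: counting 127 days forward gives 2022-06-04.
`weekday 3` advances to the next Wednesday; 2022-06-04 is a Saturday, so it moves forward to 2022-06-08.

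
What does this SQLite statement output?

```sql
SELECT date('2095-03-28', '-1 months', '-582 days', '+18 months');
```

Adding -1 month to 2095-03-28 gives 2095-02-28.
Applying '-582 days' to 2095-02-28: counting 582 days back gives 2093-07-26.
Adding +18 months to 2093-07-26 gives 2095-01-26.

2095-01-26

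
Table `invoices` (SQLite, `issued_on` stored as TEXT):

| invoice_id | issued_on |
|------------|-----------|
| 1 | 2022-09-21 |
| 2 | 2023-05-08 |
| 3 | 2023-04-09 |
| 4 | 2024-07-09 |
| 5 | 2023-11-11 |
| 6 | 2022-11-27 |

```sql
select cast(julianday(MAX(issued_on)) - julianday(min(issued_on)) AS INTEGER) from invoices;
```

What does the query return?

MIN = 2022-09-21, MAX = 2024-07-09.
9 days remain in September 2022 after the 21st (30 − 21).
Full months from October 2022 through June 2024 contribute their day counts.
Then 9 days into July 2024.
Total: 9 + 31 + 30 + 31 + 31 + 28 + 31 + 30 + 31 + 30 + 31 + 31 + 30 + 31 + 30 + 31 + 31 + 29 + 31 + 30 + 31 + 30 + 9 = 657.

657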